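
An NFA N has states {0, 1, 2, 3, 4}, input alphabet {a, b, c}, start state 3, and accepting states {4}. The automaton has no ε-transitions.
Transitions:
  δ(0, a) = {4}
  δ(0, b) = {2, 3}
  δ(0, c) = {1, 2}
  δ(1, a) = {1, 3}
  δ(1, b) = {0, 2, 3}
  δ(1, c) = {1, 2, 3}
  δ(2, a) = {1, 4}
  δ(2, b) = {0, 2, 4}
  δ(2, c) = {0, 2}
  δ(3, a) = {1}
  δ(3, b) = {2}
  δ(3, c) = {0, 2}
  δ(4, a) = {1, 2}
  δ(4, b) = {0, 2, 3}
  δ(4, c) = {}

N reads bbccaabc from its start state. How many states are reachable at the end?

Start: {3}
read b: {2}
read b: {0, 2, 4}
read c: {0, 1, 2}
read c: {0, 1, 2, 3}
read a: {1, 3, 4}
read a: {1, 2, 3}
read b: {0, 2, 3, 4}
read c: {0, 1, 2}
Final reachable set {0, 1, 2} has 3 states.

3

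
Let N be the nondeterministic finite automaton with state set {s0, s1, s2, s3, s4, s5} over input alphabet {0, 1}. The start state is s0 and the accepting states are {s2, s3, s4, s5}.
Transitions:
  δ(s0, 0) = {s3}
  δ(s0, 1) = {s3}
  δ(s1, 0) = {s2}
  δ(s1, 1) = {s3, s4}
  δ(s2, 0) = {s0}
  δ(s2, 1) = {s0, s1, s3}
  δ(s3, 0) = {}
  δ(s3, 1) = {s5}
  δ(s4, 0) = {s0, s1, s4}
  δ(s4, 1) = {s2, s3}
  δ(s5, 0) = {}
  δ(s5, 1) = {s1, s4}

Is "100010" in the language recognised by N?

rejected

Start: {s0}
read 1: {s3}
read 0: {}
The reachable set is empty and stays empty for the remaining 4 symbols.
Reachable ∩ accepting = {} — empty.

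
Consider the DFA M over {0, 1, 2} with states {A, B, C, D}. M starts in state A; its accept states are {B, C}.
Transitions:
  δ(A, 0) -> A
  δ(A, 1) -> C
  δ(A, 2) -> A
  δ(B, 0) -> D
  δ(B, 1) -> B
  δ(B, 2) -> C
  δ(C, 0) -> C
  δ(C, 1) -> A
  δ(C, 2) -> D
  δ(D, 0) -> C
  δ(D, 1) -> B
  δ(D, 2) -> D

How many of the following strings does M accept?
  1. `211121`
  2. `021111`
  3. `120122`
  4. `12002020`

2

`211121`: accepted
`021111`: rejected
`120122`: rejected
`12002020`: accepted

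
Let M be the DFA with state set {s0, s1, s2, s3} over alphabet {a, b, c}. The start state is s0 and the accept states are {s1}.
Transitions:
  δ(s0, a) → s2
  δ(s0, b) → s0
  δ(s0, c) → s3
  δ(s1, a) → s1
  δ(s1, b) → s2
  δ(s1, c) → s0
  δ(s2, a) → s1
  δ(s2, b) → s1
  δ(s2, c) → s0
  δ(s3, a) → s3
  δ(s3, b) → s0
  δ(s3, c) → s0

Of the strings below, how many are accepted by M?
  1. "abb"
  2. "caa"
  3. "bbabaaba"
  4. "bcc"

"abb": rejected
"caa": rejected
"bbabaaba": accepted
"bcc": rejected

1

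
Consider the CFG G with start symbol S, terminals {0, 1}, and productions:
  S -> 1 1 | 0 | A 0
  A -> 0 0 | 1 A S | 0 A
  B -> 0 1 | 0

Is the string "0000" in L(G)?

yes

S ⇒ A0 ⇒ 0A0 ⇒ 0000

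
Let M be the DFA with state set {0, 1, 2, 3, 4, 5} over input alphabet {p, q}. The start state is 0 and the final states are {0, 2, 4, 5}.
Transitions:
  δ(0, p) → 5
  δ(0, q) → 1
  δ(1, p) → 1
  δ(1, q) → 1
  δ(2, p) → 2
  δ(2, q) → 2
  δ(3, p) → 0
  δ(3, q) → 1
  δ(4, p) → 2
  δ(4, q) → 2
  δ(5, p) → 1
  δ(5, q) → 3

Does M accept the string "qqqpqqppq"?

rejected

0 --q--> 1
1 --q--> 1
1 --q--> 1
1 --p--> 1
1 --q--> 1
1 --q--> 1
1 --p--> 1
1 --p--> 1
1 --q--> 1
End in state 1, which is not an accepting state.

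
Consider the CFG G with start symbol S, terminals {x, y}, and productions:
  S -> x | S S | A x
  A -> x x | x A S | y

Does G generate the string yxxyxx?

S ⇒ SS ⇒ AxS ⇒ yxS ⇒ yxAx ⇒ yxxASx ⇒ yxxySx ⇒ yxxyxx

yes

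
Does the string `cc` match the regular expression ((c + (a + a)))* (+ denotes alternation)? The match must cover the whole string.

Split into 2 pieces c · c; each matches (c+(a+a)).

yes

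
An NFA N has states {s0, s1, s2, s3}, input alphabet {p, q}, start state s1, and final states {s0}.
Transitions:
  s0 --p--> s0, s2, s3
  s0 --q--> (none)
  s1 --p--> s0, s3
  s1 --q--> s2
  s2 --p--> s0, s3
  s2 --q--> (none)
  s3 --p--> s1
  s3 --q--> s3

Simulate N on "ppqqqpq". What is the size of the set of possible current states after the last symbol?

1

Start: {s1}
read p: {s0, s3}
read p: {s0, s1, s2, s3}
read q: {s2, s3}
read q: {s3}
read q: {s3}
read p: {s1}
read q: {s2}
Final reachable set {s2} has 1 state.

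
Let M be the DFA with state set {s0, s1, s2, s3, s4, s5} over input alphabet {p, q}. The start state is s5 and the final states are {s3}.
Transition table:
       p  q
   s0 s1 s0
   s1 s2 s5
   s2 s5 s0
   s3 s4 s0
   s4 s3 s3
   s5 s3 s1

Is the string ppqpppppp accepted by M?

s5 --p--> s3
s3 --p--> s4
s4 --q--> s3
s3 --p--> s4
s4 --p--> s3
s3 --p--> s4
s4 --p--> s3
s3 --p--> s4
s4 --p--> s3
End in state s3, which is an accepting state.

accepted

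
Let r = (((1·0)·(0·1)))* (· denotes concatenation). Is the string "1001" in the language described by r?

yes

Split into 1 piece 1001; each matches ((1·0)·(0·1)).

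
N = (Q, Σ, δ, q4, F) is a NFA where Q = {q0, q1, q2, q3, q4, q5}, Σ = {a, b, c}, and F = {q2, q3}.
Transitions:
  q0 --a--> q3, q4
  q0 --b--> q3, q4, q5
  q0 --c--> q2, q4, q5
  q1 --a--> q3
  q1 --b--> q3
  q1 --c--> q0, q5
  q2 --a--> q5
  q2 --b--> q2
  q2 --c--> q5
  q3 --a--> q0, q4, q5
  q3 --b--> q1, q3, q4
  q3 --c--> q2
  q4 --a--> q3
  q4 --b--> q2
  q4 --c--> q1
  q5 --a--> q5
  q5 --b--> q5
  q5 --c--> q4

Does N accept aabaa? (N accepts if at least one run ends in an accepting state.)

Start: {q4}
read a: {q3}
read a: {q0, q4, q5}
read b: {q2, q3, q4, q5}
read a: {q0, q3, q4, q5}
read a: {q0, q3, q4, q5}
Reachable ∩ accepting = {q3} — nonempty.

accepted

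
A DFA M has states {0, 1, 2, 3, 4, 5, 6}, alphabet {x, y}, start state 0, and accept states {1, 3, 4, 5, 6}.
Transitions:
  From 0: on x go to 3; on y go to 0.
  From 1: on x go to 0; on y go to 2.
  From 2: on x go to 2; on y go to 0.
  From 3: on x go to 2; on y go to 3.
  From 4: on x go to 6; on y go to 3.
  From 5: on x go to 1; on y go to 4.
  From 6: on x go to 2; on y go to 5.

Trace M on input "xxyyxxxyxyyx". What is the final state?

0 --x--> 3
3 --x--> 2
2 --y--> 0
0 --y--> 0
0 --x--> 3
3 --x--> 2
2 --x--> 2
2 --y--> 0
0 --x--> 3
3 --y--> 3
3 --y--> 3
3 --x--> 2

2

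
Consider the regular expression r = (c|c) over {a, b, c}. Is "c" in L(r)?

yes

The left alternative c matches c.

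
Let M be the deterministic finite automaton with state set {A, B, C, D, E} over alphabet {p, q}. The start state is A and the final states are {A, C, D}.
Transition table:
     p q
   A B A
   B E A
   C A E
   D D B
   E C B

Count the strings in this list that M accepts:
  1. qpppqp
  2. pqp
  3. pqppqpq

qpppqp: accepted
pqp: rejected
pqppqpq: rejected

1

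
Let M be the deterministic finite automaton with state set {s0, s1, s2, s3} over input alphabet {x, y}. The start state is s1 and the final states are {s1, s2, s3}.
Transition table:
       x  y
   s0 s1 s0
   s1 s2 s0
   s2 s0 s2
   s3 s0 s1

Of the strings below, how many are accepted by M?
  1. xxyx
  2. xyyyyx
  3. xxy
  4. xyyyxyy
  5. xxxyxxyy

2

xxyx: accepted
xyyyyx: rejected
xxy: rejected
xyyyxyy: rejected
xxxyxxyy: accepted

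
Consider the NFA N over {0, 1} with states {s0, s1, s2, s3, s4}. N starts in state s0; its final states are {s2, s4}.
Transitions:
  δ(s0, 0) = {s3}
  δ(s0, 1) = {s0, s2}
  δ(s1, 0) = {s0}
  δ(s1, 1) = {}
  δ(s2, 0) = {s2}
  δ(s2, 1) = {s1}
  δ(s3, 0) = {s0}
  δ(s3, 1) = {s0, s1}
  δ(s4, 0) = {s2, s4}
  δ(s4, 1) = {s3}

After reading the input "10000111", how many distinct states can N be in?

Start: {s0}
read 1: {s0, s2}
read 0: {s2, s3}
read 0: {s0, s2}
read 0: {s2, s3}
read 0: {s0, s2}
read 1: {s0, s1, s2}
read 1: {s0, s1, s2}
read 1: {s0, s1, s2}
Final reachable set {s0, s1, s2} has 3 states.

3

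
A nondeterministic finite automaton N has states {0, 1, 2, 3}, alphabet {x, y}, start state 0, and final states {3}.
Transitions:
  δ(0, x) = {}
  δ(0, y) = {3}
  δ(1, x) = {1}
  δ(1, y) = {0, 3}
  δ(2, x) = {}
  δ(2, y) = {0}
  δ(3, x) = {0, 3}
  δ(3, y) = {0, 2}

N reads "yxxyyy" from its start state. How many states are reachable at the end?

Start: {0}
read y: {3}
read x: {0, 3}
read x: {0, 3}
read y: {0, 2, 3}
read y: {0, 2, 3}
read y: {0, 2, 3}
Final reachable set {0, 2, 3} has 3 states.

3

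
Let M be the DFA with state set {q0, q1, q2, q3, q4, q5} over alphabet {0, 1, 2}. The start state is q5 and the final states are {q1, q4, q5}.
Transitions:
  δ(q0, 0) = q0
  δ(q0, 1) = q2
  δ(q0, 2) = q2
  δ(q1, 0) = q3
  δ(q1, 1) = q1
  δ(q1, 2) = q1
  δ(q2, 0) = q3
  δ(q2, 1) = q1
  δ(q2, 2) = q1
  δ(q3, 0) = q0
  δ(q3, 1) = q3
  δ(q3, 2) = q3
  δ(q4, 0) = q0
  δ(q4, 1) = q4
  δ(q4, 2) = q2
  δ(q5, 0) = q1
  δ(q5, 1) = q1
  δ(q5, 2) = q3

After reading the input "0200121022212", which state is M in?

q5 --0--> q1
q1 --2--> q1
q1 --0--> q3
q3 --0--> q0
q0 --1--> q2
q2 --2--> q1
q1 --1--> q1
q1 --0--> q3
q3 --2--> q3
q3 --2--> q3
q3 --2--> q3
q3 --1--> q3
q3 --2--> q3

q3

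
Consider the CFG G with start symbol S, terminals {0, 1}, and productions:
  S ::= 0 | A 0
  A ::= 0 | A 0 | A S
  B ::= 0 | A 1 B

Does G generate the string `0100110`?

no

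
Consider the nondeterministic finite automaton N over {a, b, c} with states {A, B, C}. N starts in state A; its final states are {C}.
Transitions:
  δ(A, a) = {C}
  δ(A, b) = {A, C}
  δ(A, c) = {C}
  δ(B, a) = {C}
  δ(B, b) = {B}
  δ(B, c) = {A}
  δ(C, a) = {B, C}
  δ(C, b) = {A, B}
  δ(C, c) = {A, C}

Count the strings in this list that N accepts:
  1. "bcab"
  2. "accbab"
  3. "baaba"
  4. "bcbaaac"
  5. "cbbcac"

"bcab": rejected
"accbab": rejected
"baaba": accepted
"bcbaaac": accepted
"cbbcac": accepted

3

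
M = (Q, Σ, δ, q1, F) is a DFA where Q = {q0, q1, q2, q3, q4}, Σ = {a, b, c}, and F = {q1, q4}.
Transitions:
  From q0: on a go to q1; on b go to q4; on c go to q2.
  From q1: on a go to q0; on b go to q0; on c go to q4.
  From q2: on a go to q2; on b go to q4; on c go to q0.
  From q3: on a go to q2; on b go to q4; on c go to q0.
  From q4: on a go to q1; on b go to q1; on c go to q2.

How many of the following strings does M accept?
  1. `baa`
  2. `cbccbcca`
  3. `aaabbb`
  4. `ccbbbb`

2

`baa`: rejected
`cbccbcca`: accepted
`aaabbb`: rejected
`ccbbbb`: accepted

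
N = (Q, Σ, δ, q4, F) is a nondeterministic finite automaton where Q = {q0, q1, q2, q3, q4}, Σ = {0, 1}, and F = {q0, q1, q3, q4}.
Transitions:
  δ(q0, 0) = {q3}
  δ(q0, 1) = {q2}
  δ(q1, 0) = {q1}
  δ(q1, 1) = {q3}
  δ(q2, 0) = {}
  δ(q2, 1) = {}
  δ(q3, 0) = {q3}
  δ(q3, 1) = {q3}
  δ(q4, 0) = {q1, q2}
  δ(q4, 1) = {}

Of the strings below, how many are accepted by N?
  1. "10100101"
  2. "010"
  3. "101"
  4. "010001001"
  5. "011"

"10100101": rejected
"010": accepted
"101": rejected
"010001001": accepted
"011": accepted

3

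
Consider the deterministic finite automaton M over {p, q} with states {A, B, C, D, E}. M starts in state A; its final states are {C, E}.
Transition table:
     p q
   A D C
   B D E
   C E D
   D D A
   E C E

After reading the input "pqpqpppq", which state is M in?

A

A --p--> D
D --q--> A
A --p--> D
D --q--> A
A --p--> D
D --p--> D
D --p--> D
D --q--> A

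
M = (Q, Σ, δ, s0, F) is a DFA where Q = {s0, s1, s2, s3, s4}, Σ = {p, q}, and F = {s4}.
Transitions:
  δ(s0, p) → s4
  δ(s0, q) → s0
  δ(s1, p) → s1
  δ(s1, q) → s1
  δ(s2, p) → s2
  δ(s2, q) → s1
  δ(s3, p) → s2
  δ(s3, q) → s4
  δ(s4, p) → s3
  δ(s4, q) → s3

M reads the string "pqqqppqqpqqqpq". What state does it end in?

s0 --p--> s4
s4 --q--> s3
s3 --q--> s4
s4 --q--> s3
s3 --p--> s2
s2 --p--> s2
s2 --q--> s1
s1 --q--> s1
s1 --p--> s1
s1 --q--> s1
s1 --q--> s1
s1 --q--> s1
s1 --p--> s1
s1 --q--> s1

s1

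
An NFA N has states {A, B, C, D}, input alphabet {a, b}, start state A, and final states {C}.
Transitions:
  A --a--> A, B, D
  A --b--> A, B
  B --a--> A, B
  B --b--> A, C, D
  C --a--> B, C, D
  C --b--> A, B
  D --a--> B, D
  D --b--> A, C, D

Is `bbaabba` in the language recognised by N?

Start: {A}
read b: {A, B}
read b: {A, B, C, D}
read a: {A, B, C, D}
read a: {A, B, C, D}
read b: {A, B, C, D}
read b: {A, B, C, D}
read a: {A, B, C, D}
Reachable ∩ accepting = {C} — nonempty.

accepted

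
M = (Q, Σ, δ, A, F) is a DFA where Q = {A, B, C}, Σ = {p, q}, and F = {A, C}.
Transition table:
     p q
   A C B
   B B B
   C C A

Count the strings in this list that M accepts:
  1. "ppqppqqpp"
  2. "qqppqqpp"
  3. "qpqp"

0

"ppqppqqpp": rejected
"qqppqqpp": rejected
"qpqp": rejected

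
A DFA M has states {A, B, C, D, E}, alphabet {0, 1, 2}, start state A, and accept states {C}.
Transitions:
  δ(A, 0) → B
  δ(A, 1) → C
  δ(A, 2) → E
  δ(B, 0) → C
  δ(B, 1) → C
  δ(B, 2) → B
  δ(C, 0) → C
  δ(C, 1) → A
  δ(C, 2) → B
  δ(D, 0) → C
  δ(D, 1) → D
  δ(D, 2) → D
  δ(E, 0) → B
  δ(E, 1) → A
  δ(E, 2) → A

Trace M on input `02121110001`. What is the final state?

A --0--> B
B --2--> B
B --1--> C
C --2--> B
B --1--> C
C --1--> A
A --1--> C
C --0--> C
C --0--> C
C --0--> C
C --1--> A

A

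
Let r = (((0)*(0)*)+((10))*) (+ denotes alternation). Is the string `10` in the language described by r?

The right alternative ((10))* matches 10.

yes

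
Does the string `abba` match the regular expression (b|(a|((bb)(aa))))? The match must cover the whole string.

no

Neither b nor (a|((bb)(aa))) matches abba.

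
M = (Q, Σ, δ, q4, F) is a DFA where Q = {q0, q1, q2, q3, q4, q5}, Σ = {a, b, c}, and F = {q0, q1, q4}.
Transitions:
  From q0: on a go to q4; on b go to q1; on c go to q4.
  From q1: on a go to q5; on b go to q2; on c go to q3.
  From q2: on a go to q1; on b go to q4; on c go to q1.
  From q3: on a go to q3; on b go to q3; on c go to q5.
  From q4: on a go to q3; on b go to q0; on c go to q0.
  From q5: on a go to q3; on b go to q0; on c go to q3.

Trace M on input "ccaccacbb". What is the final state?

q4 --c--> q0
q0 --c--> q4
q4 --a--> q3
q3 --c--> q5
q5 --c--> q3
q3 --a--> q3
q3 --c--> q5
q5 --b--> q0
q0 --b--> q1

q1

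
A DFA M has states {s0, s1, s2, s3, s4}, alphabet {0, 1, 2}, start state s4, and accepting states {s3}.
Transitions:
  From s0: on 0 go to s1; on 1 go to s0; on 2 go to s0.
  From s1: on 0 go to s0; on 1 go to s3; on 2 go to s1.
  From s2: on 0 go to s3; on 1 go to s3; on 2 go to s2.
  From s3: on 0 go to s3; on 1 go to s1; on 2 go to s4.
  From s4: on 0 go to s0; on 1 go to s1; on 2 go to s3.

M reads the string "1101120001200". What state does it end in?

s4 --1--> s1
s1 --1--> s3
s3 --0--> s3
s3 --1--> s1
s1 --1--> s3
s3 --2--> s4
s4 --0--> s0
s0 --0--> s1
s1 --0--> s0
s0 --1--> s0
s0 --2--> s0
s0 --0--> s1
s1 --0--> s0

s0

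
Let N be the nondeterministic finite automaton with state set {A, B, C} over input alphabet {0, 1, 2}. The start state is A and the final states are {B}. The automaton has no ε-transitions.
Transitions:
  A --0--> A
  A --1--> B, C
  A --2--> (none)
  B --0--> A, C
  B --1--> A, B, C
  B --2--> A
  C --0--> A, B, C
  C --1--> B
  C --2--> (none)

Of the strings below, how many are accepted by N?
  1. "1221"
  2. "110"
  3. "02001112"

"1221": rejected
"110": accepted
"02001112": rejected

1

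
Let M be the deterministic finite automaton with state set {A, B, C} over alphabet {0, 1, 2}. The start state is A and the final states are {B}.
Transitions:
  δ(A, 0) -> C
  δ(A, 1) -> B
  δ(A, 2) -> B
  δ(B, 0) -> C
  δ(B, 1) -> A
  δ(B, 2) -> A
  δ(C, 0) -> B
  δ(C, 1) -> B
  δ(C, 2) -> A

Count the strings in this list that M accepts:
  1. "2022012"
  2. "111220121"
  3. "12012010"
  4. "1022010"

1

"2022012": rejected
"111220121": accepted
"12012010": rejected
"1022010": rejected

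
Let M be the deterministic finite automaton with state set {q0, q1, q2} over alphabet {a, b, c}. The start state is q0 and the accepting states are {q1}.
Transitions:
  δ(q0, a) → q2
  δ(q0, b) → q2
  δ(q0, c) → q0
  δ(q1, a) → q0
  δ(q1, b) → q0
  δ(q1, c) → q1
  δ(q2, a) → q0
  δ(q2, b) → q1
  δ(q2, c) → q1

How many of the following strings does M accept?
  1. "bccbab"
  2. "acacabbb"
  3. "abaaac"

"bccbab": accepted
"acacabbb": rejected
"abaaac": rejected

1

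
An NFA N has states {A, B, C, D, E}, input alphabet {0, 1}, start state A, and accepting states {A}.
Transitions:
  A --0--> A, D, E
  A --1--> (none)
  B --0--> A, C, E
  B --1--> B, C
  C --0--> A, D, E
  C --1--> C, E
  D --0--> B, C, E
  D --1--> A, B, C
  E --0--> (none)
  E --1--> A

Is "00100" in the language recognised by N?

accepted

Start: {A}
read 0: {A, D, E}
read 0: {A, B, C, D, E}
read 1: {A, B, C, E}
read 0: {A, C, D, E}
read 0: {A, B, C, D, E}
Reachable ∩ accepting = {A} — nonempty.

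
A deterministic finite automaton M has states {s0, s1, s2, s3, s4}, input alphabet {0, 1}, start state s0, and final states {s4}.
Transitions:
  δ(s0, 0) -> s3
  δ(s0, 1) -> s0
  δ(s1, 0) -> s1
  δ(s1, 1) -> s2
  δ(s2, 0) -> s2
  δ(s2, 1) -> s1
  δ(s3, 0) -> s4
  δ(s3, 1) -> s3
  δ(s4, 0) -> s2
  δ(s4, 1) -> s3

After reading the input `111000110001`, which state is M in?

s0 --1--> s0
s0 --1--> s0
s0 --1--> s0
s0 --0--> s3
s3 --0--> s4
s4 --0--> s2
s2 --1--> s1
s1 --1--> s2
s2 --0--> s2
s2 --0--> s2
s2 --0--> s2
s2 --1--> s1

s1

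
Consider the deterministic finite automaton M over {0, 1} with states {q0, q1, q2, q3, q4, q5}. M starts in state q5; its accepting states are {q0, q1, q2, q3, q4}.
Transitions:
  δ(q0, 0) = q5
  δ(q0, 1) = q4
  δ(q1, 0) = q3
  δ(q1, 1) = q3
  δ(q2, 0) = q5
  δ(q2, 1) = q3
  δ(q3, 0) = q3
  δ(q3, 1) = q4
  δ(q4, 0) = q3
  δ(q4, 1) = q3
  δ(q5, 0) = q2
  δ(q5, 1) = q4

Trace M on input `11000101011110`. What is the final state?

q5 --1--> q4
q4 --1--> q3
q3 --0--> q3
q3 --0--> q3
q3 --0--> q3
q3 --1--> q4
q4 --0--> q3
q3 --1--> q4
q4 --0--> q3
q3 --1--> q4
q4 --1--> q3
q3 --1--> q4
q4 --1--> q3
q3 --0--> q3

q3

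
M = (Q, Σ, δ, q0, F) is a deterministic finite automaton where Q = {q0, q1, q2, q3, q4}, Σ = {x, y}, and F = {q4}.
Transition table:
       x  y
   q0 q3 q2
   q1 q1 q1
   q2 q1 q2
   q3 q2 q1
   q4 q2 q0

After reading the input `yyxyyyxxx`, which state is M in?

q1

q0 --y--> q2
q2 --y--> q2
q2 --x--> q1
q1 --y--> q1
q1 --y--> q1
q1 --y--> q1
q1 --x--> q1
q1 --x--> q1
q1 --x--> q1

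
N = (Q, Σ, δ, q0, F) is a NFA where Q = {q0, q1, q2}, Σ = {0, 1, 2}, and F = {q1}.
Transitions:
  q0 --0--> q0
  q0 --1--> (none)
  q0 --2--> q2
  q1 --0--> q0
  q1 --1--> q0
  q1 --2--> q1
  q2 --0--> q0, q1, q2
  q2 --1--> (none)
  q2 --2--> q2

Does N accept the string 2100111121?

rejected

Start: {q0}
read 2: {q2}
read 1: {}
The reachable set is empty and stays empty for the remaining 8 symbols.
Reachable ∩ accepting = {} — empty.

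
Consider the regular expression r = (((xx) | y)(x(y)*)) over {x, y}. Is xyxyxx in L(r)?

No split of xyxyxx into u·v has ((xx)|y) matching u and (x(y)*) matching v.

no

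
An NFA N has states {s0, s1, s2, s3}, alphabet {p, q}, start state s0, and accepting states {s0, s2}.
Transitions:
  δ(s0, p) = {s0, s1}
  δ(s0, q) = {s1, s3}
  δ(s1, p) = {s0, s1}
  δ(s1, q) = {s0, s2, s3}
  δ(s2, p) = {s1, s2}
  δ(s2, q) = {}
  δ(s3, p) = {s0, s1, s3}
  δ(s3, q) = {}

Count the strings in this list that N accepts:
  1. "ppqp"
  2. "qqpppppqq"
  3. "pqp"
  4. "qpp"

"ppqp": accepted
"qqpppppqq": accepted
"pqp": accepted
"qpp": accepted

4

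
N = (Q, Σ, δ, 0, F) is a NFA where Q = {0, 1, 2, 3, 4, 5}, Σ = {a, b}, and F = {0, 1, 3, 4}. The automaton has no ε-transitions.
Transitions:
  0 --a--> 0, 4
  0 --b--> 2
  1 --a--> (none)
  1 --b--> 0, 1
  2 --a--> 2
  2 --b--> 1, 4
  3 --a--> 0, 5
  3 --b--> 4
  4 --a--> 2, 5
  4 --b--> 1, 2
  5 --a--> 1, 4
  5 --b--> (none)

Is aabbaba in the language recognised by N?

Start: {0}
read a: {0, 4}
read a: {0, 2, 4, 5}
read b: {1, 2, 4}
read b: {0, 1, 2, 4}
read a: {0, 2, 4, 5}
read b: {1, 2, 4}
read a: {2, 5}
Reachable ∩ accepting = {} — empty.

rejected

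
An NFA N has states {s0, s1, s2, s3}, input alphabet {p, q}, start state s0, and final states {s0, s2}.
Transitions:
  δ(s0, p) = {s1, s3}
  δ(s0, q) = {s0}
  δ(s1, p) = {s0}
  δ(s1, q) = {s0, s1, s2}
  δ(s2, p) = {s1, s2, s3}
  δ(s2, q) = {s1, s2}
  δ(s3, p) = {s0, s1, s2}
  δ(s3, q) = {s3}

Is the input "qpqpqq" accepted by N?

accepted

Start: {s0}
read q: {s0}
read p: {s1, s3}
read q: {s0, s1, s2, s3}
read p: {s0, s1, s2, s3}
read q: {s0, s1, s2, s3}
read q: {s0, s1, s2, s3}
Reachable ∩ accepting = {s0, s2} — nonempty.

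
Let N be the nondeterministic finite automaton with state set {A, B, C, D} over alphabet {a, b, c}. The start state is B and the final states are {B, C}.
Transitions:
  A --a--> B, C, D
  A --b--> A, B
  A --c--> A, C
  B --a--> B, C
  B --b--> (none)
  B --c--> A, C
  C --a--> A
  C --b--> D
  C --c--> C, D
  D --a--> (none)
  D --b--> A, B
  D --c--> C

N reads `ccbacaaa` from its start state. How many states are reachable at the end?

4

Start: {B}
read c: {A, C}
read c: {A, C, D}
read b: {A, B, D}
read a: {B, C, D}
read c: {A, C, D}
read a: {A, B, C, D}
read a: {A, B, C, D}
read a: {A, B, C, D}
Final reachable set {A, B, C, D} has 4 states.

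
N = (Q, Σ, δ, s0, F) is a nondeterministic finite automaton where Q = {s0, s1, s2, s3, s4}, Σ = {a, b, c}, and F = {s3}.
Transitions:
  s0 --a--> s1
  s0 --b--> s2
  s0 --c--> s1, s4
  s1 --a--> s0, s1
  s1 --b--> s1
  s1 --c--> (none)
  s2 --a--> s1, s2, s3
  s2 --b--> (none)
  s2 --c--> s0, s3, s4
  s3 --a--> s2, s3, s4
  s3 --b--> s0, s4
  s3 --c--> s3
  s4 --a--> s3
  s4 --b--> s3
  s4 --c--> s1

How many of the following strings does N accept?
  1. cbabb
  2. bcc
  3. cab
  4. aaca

3

cbabb: accepted
bcc: accepted
cab: rejected
aaca: accepted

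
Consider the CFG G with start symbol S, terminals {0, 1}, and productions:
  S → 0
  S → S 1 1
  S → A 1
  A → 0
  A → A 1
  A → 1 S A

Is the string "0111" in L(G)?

yes

S ⇒ S11 ⇒ A111 ⇒ 0111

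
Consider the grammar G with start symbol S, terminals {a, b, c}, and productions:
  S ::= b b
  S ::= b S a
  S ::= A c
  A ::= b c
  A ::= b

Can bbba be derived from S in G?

S ⇒ bSa ⇒ bbba

yes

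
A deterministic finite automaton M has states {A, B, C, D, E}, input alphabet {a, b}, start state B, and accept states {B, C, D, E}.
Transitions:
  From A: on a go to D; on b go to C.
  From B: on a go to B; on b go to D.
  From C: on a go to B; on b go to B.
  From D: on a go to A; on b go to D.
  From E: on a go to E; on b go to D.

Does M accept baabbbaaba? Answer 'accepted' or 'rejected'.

rejected

B --b--> D
D --a--> A
A --a--> D
D --b--> D
D --b--> D
D --b--> D
D --a--> A
A --a--> D
D --b--> D
D --a--> A
End in state A, which is not an accepting state.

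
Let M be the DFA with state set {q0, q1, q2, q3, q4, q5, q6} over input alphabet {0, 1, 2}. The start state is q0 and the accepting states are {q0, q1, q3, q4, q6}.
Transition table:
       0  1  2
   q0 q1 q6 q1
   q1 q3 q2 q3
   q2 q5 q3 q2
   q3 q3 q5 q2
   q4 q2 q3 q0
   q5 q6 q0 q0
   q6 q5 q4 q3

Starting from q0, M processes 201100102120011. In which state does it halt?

q0 --2--> q1
q1 --0--> q3
q3 --1--> q5
q5 --1--> q0
q0 --0--> q1
q1 --0--> q3
q3 --1--> q5
q5 --0--> q6
q6 --2--> q3
q3 --1--> q5
q5 --2--> q0
q0 --0--> q1
q1 --0--> q3
q3 --1--> q5
q5 --1--> q0

q0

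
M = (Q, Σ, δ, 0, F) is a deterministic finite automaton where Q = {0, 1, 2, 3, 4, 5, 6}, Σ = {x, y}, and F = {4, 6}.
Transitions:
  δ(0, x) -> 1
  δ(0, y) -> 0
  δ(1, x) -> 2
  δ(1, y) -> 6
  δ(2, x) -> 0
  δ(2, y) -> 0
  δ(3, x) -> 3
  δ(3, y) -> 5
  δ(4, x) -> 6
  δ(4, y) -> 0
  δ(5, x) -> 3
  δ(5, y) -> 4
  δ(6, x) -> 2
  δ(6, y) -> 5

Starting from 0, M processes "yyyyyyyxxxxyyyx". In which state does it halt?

6

0 --y--> 0
0 --y--> 0
0 --y--> 0
0 --y--> 0
0 --y--> 0
0 --y--> 0
0 --y--> 0
0 --x--> 1
1 --x--> 2
2 --x--> 0
0 --x--> 1
1 --y--> 6
6 --y--> 5
5 --y--> 4
4 --x--> 6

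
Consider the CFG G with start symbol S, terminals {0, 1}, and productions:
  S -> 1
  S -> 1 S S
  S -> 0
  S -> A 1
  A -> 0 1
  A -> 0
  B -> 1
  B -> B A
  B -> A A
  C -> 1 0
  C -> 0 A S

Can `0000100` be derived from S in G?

no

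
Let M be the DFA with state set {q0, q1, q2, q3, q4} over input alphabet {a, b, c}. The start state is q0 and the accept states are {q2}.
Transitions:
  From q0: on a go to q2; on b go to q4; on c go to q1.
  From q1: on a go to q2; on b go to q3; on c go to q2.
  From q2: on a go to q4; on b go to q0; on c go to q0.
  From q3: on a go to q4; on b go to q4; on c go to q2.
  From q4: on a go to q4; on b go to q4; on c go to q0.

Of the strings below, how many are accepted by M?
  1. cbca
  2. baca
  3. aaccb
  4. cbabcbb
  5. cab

cbca: rejected
baca: accepted
aaccb: rejected
cbabcbb: rejected
cab: rejected

1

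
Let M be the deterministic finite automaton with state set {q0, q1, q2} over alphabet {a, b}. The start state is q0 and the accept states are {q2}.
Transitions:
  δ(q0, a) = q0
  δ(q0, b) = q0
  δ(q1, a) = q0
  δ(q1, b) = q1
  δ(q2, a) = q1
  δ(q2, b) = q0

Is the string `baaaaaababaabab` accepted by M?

rejected

q0 --b--> q0
q0 --a--> q0
q0 --a--> q0
q0 --a--> q0
q0 --a--> q0
q0 --a--> q0
q0 --a--> q0
q0 --b--> q0
q0 --a--> q0
q0 --b--> q0
q0 --a--> q0
q0 --a--> q0
q0 --b--> q0
q0 --a--> q0
q0 --b--> q0
End in state q0, which is not an accepting state.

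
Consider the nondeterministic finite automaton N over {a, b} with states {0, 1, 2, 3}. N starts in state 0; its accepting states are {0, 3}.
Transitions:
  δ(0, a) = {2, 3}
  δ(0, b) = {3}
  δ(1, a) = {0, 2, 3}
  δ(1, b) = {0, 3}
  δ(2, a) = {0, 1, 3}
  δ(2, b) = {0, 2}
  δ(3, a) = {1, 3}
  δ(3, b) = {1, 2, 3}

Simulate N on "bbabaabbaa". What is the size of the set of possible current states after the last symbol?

4

Start: {0}
read b: {3}
read b: {1, 2, 3}
read a: {0, 1, 2, 3}
read b: {0, 1, 2, 3}
read a: {0, 1, 2, 3}
read a: {0, 1, 2, 3}
read b: {0, 1, 2, 3}
read b: {0, 1, 2, 3}
read a: {0, 1, 2, 3}
read a: {0, 1, 2, 3}
Final reachable set {0, 1, 2, 3} has 4 states.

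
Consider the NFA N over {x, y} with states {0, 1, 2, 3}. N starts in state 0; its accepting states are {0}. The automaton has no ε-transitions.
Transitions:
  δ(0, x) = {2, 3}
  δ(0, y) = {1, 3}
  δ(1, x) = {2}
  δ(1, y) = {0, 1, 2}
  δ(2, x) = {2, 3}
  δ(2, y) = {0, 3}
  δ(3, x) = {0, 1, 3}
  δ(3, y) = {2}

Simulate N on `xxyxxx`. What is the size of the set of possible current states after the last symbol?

Start: {0}
read x: {2, 3}
read x: {0, 1, 2, 3}
read y: {0, 1, 2, 3}
read x: {0, 1, 2, 3}
read x: {0, 1, 2, 3}
read x: {0, 1, 2, 3}
Final reachable set {0, 1, 2, 3} has 4 states.

4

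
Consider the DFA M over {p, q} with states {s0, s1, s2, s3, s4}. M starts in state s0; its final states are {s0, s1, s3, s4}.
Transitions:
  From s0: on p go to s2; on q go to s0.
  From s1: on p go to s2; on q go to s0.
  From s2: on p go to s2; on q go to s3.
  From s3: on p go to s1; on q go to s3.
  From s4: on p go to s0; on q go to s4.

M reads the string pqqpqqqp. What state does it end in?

s2

s0 --p--> s2
s2 --q--> s3
s3 --q--> s3
s3 --p--> s1
s1 --q--> s0
s0 --q--> s0
s0 --q--> s0
s0 --p--> s2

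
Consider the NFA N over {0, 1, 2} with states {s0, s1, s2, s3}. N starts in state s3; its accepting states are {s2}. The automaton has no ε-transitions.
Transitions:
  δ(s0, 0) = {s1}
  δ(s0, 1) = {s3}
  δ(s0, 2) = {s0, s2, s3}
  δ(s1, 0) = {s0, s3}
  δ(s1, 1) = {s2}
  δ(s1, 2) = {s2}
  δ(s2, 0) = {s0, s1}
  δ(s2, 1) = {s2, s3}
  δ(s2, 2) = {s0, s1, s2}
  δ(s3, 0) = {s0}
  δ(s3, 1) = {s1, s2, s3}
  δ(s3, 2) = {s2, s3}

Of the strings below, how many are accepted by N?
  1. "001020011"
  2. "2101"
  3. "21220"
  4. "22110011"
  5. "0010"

"001020011": accepted
"2101": accepted
"21220": rejected
"22110011": accepted
"0010": rejected

3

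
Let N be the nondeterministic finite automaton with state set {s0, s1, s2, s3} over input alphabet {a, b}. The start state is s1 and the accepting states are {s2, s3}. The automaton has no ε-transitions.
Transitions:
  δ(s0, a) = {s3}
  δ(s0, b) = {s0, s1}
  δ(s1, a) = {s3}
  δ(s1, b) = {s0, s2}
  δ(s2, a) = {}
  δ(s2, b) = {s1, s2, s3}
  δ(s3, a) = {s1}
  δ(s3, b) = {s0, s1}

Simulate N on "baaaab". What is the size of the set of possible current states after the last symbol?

2

Start: {s1}
read b: {s0, s2}
read a: {s3}
read a: {s1}
read a: {s3}
read a: {s1}
read b: {s0, s2}
Final reachable set {s0, s2} has 2 states.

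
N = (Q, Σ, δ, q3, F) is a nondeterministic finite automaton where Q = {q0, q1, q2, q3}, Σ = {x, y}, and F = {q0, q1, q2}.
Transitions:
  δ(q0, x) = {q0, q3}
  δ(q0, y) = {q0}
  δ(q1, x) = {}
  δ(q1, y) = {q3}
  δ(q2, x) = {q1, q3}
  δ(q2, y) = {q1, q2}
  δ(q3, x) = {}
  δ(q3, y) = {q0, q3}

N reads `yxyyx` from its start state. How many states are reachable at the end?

Start: {q3}
read y: {q0, q3}
read x: {q0, q3}
read y: {q0, q3}
read y: {q0, q3}
read x: {q0, q3}
Final reachable set {q0, q3} has 2 states.

2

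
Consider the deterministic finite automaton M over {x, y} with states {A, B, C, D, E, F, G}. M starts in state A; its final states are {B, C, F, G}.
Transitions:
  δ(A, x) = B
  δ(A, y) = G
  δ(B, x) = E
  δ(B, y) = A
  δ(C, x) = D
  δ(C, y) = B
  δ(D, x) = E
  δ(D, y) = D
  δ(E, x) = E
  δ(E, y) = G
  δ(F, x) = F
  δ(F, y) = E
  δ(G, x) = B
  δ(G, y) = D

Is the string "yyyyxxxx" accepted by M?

A --y--> G
G --y--> D
D --y--> D
D --y--> D
D --x--> E
E --x--> E
E --x--> E
E --x--> E
End in state E, which is not an accepting state.

rejected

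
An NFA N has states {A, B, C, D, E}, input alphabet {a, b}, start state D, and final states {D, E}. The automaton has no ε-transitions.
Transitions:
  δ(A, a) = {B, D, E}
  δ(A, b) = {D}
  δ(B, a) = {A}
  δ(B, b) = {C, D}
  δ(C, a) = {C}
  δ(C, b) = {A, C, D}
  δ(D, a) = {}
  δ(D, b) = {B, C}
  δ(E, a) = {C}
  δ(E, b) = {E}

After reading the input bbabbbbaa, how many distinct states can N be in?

5

Start: {D}
read b: {B, C}
read b: {A, C, D}
read a: {B, C, D, E}
read b: {A, B, C, D, E}
read b: {A, B, C, D, E}
read b: {A, B, C, D, E}
read b: {A, B, C, D, E}
read a: {A, B, C, D, E}
read a: {A, B, C, D, E}
Final reachable set {A, B, C, D, E} has 5 states.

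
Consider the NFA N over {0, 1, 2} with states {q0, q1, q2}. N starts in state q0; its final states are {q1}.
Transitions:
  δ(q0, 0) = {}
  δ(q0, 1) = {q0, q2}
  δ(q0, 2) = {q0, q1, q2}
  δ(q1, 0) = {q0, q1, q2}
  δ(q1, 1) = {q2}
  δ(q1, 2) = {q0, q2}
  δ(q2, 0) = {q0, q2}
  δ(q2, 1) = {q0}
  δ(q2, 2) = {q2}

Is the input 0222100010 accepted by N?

Start: {q0}
read 0: {}
The reachable set is empty and stays empty for the remaining 9 symbols.
Reachable ∩ accepting = {} — empty.

rejected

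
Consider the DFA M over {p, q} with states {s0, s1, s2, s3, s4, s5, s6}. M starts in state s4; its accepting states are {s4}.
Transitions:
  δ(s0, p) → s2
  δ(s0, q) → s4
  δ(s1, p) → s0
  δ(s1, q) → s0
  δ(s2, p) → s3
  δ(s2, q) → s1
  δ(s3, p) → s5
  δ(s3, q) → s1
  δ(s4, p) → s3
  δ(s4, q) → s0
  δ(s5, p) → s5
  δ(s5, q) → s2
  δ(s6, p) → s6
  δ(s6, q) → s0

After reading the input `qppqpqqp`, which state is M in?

s2

s4 --q--> s0
s0 --p--> s2
s2 --p--> s3
s3 --q--> s1
s1 --p--> s0
s0 --q--> s4
s4 --q--> s0
s0 --p--> s2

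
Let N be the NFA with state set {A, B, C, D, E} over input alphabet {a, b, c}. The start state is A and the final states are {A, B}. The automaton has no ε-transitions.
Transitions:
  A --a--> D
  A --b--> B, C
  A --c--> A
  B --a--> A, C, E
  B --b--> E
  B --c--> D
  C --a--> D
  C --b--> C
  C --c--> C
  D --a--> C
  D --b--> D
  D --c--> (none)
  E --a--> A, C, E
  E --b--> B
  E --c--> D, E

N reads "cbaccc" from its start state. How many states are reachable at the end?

Start: {A}
read c: {A}
read b: {B, C}
read a: {A, C, D, E}
read c: {A, C, D, E}
read c: {A, C, D, E}
read c: {A, C, D, E}
Final reachable set {A, C, D, E} has 4 states.

4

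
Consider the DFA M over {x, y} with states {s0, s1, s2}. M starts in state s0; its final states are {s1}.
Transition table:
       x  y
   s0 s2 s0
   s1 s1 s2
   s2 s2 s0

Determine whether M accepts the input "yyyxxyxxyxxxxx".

rejected

s0 --y--> s0
s0 --y--> s0
s0 --y--> s0
s0 --x--> s2
s2 --x--> s2
s2 --y--> s0
s0 --x--> s2
s2 --x--> s2
s2 --y--> s0
s0 --x--> s2
s2 --x--> s2
s2 --x--> s2
s2 --x--> s2
s2 --x--> s2
End in state s2, which is not an accepting state.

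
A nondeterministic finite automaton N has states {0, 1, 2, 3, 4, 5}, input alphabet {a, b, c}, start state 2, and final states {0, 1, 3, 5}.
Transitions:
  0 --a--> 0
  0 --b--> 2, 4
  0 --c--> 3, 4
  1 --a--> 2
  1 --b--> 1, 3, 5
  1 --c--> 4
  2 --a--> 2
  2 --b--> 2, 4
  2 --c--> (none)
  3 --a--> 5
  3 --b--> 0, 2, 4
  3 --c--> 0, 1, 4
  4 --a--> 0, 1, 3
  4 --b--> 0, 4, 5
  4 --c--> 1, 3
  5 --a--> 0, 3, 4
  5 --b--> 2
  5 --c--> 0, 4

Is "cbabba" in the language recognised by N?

rejected

Start: {2}
read c: {}
The reachable set is empty and stays empty for the remaining 5 symbols.
Reachable ∩ accepting = {} — empty.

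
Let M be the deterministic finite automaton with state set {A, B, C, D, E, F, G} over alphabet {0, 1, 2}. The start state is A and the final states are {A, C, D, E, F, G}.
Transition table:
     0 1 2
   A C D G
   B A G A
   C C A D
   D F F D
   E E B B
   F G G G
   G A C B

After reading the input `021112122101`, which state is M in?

D

A --0--> C
C --2--> D
D --1--> F
F --1--> G
G --1--> C
C --2--> D
D --1--> F
F --2--> G
G --2--> B
B --1--> G
G --0--> A
A --1--> D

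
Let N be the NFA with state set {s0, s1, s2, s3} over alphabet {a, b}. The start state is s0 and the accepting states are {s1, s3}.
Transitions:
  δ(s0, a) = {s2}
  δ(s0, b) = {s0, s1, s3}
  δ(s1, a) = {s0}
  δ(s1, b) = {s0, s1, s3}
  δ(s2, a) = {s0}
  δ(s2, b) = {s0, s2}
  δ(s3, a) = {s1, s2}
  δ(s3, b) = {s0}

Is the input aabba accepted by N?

accepted

Start: {s0}
read a: {s2}
read a: {s0}
read b: {s0, s1, s3}
read b: {s0, s1, s3}
read a: {s0, s1, s2}
Reachable ∩ accepting = {s1} — nonempty.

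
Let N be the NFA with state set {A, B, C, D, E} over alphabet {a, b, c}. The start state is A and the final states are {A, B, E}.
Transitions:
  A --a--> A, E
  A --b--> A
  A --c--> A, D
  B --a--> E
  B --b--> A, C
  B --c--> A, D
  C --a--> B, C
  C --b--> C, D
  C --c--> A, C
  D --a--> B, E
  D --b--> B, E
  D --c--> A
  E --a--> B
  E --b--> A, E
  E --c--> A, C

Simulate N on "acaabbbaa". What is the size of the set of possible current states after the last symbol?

Start: {A}
read a: {A, E}
read c: {A, C, D}
read a: {A, B, C, E}
read a: {A, B, C, E}
read b: {A, C, D, E}
read b: {A, B, C, D, E}
read b: {A, B, C, D, E}
read a: {A, B, C, E}
read a: {A, B, C, E}
Final reachable set {A, B, C, E} has 4 states.

4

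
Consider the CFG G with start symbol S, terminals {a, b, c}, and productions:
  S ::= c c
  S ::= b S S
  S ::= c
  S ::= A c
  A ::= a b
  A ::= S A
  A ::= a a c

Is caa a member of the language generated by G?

no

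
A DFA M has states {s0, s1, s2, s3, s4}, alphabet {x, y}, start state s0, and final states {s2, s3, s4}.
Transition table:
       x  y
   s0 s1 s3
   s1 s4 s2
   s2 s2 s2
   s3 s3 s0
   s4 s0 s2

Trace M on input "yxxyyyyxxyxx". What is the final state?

s0 --y--> s3
s3 --x--> s3
s3 --x--> s3
s3 --y--> s0
s0 --y--> s3
s3 --y--> s0
s0 --y--> s3
s3 --x--> s3
s3 --x--> s3
s3 --y--> s0
s0 --x--> s1
s1 --x--> s4

s4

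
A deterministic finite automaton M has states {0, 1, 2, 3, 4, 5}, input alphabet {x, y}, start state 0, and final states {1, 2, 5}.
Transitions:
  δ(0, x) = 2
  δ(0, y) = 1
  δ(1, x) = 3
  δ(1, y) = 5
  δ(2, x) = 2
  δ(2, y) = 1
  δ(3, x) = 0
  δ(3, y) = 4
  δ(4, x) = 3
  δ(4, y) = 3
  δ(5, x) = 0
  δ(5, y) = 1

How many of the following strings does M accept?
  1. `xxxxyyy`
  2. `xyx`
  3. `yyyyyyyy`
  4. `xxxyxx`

2

`xxxxyyy`: accepted
`xyx`: rejected
`yyyyyyyy`: accepted
`xxxyxx`: rejected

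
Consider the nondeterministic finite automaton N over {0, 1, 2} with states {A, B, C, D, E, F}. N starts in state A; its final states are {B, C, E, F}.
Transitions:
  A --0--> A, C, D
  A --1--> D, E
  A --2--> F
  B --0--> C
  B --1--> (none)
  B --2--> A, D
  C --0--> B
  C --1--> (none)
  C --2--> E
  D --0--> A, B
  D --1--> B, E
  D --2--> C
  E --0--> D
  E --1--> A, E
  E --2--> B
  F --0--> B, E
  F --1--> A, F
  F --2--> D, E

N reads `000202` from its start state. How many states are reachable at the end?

Start: {A}
read 0: {A, C, D}
read 0: {A, B, C, D}
read 0: {A, B, C, D}
read 2: {A, C, D, E, F}
read 0: {A, B, C, D, E}
read 2: {A, B, C, D, E, F}
Final reachable set {A, B, C, D, E, F} has 6 states.

6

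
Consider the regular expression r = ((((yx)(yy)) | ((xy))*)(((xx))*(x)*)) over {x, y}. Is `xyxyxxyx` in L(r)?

No split of xyxyxxyx into u·v has (((yx)(yy))|((xy))*) matching u and (((xx))*(x)*) matching v.

no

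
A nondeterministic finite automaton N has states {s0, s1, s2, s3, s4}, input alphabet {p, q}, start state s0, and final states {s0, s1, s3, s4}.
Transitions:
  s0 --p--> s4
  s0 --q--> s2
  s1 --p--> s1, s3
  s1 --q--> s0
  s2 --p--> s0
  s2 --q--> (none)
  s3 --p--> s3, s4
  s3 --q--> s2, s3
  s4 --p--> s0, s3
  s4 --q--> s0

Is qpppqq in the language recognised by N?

Start: {s0}
read q: {s2}
read p: {s0}
read p: {s4}
read p: {s0, s3}
read q: {s2, s3}
read q: {s2, s3}
Reachable ∩ accepting = {s3} — nonempty.

accepted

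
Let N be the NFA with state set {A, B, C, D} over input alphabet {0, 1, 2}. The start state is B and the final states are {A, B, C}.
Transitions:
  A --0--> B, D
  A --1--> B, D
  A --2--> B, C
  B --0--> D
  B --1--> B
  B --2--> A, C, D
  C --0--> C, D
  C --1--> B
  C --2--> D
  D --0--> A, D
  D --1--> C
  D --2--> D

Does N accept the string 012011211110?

Start: {B}
read 0: {D}
read 1: {C}
read 2: {D}
read 0: {A, D}
read 1: {B, C, D}
read 1: {B, C}
read 2: {A, C, D}
read 1: {B, C, D}
read 1: {B, C}
read 1: {B}
read 1: {B}
read 0: {D}
Reachable ∩ accepting = {} — empty.

rejected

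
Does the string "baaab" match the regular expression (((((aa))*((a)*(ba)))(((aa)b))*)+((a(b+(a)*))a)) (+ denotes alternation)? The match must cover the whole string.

yes

The left alternative ((((aa))*((a)*(ba)))(((aa)b))*) matches baaab.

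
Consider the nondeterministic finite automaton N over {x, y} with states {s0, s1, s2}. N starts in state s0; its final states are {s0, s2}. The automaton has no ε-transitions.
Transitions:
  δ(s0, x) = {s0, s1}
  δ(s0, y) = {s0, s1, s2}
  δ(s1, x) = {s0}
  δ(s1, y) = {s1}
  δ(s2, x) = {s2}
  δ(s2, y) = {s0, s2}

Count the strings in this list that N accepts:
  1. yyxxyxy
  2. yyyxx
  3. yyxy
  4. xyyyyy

yyxxyxy: accepted
yyyxx: accepted
yyxy: accepted
xyyyyy: accepted

4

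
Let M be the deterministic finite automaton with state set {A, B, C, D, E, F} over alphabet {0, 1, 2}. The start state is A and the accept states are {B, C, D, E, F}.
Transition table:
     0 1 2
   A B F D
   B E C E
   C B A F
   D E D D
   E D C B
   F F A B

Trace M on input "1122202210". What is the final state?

A --1--> F
F --1--> A
A --2--> D
D --2--> D
D --2--> D
D --0--> E
E --2--> B
B --2--> E
E --1--> C
C --0--> B

B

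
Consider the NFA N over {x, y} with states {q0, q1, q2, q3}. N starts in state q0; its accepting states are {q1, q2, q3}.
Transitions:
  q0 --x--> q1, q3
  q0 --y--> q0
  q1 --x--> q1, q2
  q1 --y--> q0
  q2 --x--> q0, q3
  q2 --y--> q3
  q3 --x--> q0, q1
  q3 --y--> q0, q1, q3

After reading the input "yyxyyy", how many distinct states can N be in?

3

Start: {q0}
read y: {q0}
read y: {q0}
read x: {q1, q3}
read y: {q0, q1, q3}
read y: {q0, q1, q3}
read y: {q0, q1, q3}
Final reachable set {q0, q1, q3} has 3 states.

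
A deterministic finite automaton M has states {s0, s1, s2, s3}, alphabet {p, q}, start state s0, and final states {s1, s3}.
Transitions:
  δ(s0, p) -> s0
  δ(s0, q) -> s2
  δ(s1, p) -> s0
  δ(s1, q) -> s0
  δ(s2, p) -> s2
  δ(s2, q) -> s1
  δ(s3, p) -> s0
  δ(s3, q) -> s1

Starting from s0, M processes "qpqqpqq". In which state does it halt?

s0 --q--> s2
s2 --p--> s2
s2 --q--> s1
s1 --q--> s0
s0 --p--> s0
s0 --q--> s2
s2 --q--> s1

s1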